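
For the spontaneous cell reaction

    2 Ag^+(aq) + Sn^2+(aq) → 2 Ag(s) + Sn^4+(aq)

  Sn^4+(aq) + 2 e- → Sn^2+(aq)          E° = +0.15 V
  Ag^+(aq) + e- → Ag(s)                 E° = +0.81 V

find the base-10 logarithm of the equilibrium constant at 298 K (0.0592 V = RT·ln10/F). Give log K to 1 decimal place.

The Ag⁺/Ag couple is reduced (cathode); E°cell = +0.81 − (+0.15) = +0.66 V with n = 2.
At equilibrium E = 0, so log K = nE°cell / 0.0592 = (2)(+0.66) / 0.0592 = 22.3.

log K = 22.3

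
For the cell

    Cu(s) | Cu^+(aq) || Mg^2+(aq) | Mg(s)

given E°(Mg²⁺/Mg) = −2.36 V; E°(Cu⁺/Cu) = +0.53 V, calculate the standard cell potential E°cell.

By convention the left-hand electrode in cell notation is the anode (oxidation) and the right-hand electrode is the cathode (reduction).
E°cell = E°(right) − E°(left) = −2.36 − (+0.53) = −2.89 V.
The negative sign shows that, as written, the cell would require an external voltage to drive the reaction.

−2.89 V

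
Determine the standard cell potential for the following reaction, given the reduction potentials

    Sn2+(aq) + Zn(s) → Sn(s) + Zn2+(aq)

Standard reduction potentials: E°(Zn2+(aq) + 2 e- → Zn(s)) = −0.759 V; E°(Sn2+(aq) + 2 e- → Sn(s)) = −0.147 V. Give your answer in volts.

+0.612 V

Sn2+(aq) gains electrons, so the Sn²⁺/Sn couple is the cathode; the Zn²⁺/Zn couple is the anode.
E°cell = E°(cathode) − E°(anode) = −0.147 − (−0.759) = +0.612 V.
The positive value indicates the reaction is spontaneous as written.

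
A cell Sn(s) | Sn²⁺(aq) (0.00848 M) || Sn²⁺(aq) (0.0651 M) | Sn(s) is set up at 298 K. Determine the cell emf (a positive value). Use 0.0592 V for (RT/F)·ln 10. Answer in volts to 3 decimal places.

For a concentration cell E°cell = 0, since both electrodes use the same couple.
The compartment with the higher Sn²⁺(aq) concentration (0.0651 M) acts as the cathode; ions are reduced there and produced at the dilute (0.00848 M) anode.
With n = 2, Ecell = −(0.0592/2)·log([dilute]/[conc]) = −(0.0592/2)·log(0.00848/0.0651) = +0.026 V.

0.026 V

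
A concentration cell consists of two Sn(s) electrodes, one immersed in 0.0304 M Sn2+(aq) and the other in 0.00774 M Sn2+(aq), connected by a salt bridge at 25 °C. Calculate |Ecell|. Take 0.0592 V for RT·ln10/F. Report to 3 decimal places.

0.018 V

For a concentration cell E°cell = 0, since both electrodes use the same couple.
The compartment with the higher Sn2+(aq) concentration (0.0304 M) acts as the cathode; ions are reduced there and produced at the dilute (0.00774 M) anode.
With n = 2, Ecell = −(0.0592/2)·log([dilute]/[conc]) = −(0.0592/2)·log(0.00774/0.0304) = +0.018 V.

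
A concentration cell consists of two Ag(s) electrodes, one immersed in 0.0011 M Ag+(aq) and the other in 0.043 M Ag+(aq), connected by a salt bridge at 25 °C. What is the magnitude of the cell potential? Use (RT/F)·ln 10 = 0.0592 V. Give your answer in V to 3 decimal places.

For a concentration cell E°cell = 0, since both electrodes use the same couple.
The compartment with the higher Ag+(aq) concentration (0.043 M) acts as the cathode; ions are reduced there and produced at the dilute (0.0011 M) anode.
With n = 1, Ecell = −(0.0592/1)·log([dilute]/[conc]) = −(0.0592/1)·log(0.0011/0.043) = +0.094 V.

0.094 V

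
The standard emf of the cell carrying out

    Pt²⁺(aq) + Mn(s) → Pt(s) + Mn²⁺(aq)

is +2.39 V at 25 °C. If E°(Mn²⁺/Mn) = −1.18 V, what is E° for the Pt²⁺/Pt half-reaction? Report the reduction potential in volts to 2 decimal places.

+1.21 V

In the reaction as written the Pt²⁺/Pt couple is reduced (cathode) and Mn²⁺/Mn is oxidized (anode), so E°cell = E°(Pt²⁺/Pt) − E°(Mn²⁺/Mn).
E°(Pt²⁺/Pt) = E°cell + E°(anode) = +2.39 + (−1.18) = +1.21 V.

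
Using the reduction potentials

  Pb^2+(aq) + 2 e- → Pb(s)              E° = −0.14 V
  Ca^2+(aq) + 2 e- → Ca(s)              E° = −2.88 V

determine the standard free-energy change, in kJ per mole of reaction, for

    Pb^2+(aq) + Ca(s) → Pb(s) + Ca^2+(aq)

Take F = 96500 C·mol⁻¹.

In the reaction as written Pb^2+(aq) is reduced, so the Pb²⁺/Pb couple is the cathode and Ca²⁺/Ca is the anode.
E°cell = −0.14 − (−2.88) = +2.74 V; balancing electrons gives n = 2.
ΔG° = −nFE°cell = −(2)(96500)(+2.74) J/mol = −529 kJ/mol.

−529 kJ/mol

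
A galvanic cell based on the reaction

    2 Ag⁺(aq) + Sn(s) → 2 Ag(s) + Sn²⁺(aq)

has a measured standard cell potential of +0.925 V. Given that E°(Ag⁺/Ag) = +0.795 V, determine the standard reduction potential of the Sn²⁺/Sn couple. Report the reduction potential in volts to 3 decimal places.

In the reaction as written the Ag⁺/Ag couple is reduced (cathode) and Sn²⁺/Sn is oxidized (anode), so E°cell = E°(Ag⁺/Ag) − E°(Sn²⁺/Sn).
E°(Sn²⁺/Sn) = E°(cathode) − E°cell = +0.795 − (+0.925) = −0.130 V.

−0.130 V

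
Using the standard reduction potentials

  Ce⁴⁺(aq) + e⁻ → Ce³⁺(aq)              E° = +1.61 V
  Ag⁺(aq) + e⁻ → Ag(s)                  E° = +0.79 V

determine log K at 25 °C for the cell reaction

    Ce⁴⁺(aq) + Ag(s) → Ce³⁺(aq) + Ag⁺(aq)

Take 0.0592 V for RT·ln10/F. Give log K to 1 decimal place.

log K = 13.9

The Ce⁴⁺/Ce³⁺ couple is reduced (cathode); E°cell = +1.61 − (+0.79) = +0.82 V with n = 1.
At equilibrium E = 0, so log K = nE°cell / 0.0592 = (1)(+0.82) / 0.0592 = 13.9.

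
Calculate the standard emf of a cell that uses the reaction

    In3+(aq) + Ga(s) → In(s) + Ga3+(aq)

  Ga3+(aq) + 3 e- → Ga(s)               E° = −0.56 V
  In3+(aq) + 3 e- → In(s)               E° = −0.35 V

+0.21 V

In the reaction as written, In3+(aq) is reduced (cathode) and Ga3+(aq) is produced by oxidation at the anode.
E°cell = E°(cathode) − E°(anode) = −0.35 − (−0.56) = +0.21 V.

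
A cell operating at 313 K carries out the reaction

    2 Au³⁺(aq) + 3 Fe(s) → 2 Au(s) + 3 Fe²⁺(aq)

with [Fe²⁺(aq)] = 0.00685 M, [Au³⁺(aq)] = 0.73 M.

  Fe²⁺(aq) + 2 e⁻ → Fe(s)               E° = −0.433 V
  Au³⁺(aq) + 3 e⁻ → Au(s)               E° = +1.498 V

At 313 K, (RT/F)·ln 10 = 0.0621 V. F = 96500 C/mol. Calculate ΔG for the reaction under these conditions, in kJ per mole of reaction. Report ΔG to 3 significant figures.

The standard cell potential is +1.498 − (−0.433) = +1.931 V, with n = 6 electrons in the balanced equation.
Here Q = [Fe²⁺(aq)]^3 / [Au³⁺(aq)]^2 = 6.03×10^−7 (log Q = −6.220), giving E = +1.931 − (0.0621/6)·(−6.220) = +1.9954 V.
Then ΔG = −nFE = −6 × 96500 × +1.9954 J/mol = −1160 kJ/mol.

−1160 kJ/mol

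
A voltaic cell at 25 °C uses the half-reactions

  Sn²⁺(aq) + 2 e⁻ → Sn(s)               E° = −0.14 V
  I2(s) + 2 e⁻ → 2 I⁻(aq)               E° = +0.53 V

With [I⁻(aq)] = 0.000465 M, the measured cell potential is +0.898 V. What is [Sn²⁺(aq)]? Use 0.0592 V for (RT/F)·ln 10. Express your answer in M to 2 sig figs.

I₂/I⁻ is the cathode (higher E°); E°cell = +0.53 − (−0.14) = +0.67 V with n = 2.
From the Nernst equation, log Q = n(E° − E)/0.0592 = 2·(+0.67 − (+0.898))/0.0592 = −7.703.
For I2(s) + Sn(s) → 2 I⁻(aq) + Sn²⁺(aq), the reaction quotient is Q = [I⁻(aq)]^2·[Sn²⁺(aq)].
Isolating [Sn²⁺(aq)] in Q = 10^{−7.703} yields log [Sn²⁺(aq)] = −1.038, i.e. 0.092 M.

0.092 M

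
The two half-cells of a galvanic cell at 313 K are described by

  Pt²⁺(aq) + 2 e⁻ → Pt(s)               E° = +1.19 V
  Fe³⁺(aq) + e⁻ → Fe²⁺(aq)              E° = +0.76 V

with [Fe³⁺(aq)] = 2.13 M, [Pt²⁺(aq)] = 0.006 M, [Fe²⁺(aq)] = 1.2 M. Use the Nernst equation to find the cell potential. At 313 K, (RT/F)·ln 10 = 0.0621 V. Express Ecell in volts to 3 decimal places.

+0.346 V

Since E°(Pt²⁺/Pt) > E°(Fe³⁺/Fe²⁺), Pt²⁺/Pt serves as the cathode.
The standard potential is +1.19 − (+0.76) = +0.43 V and the balanced reaction transfers n = 2 electrons.
The balanced reaction is Pt²⁺(aq) + 2 Fe²⁺(aq) → Pt(s) + 2 Fe³⁺(aq), so Q = [Fe³⁺(aq)]^2 / ([Pt²⁺(aq)]·[Fe²⁺(aq)]^2) = 525 and log Q = 2.720.
Applying E = E° − (RT ln10/nF)·log Q gives +0.43 − (0.0621/2)(2.720) = +0.346 V.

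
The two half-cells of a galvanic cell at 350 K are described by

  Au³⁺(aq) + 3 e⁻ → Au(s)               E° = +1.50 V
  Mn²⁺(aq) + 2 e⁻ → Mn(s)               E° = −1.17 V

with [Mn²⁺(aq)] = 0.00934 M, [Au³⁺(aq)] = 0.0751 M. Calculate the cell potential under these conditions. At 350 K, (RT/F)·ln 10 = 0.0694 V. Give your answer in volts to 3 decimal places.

Au³⁺/Au is reduced (cathode, E° = +1.50 V) and Mn²⁺/Mn is oxidized (anode).
E°cell = E°cat − E°an = +1.50 − (−1.17) = +2.67 V; n = 6.
The balanced reaction is 2 Au³⁺(aq) + 3 Mn(s) → 2 Au(s) + 3 Mn²⁺(aq), so Q = [Mn²⁺(aq)]^3 / [Au³⁺(aq)]^2 = 0.000144 and log Q = −3.840.
Applying E = E° − (RT ln10/nF)·log Q gives +2.67 − (0.0694/6)(−3.840) = +2.714 V.

+2.714 V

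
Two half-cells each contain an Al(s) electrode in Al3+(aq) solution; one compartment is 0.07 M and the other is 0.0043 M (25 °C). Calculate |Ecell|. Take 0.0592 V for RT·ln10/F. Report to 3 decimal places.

0.024 V

For a concentration cell E°cell = 0, since both electrodes use the same couple.
The compartment with the higher Al3+(aq) concentration (0.07 M) acts as the cathode; ions are reduced there and produced at the dilute (0.0043 M) anode.
With n = 3, Ecell = −(0.0592/3)·log([dilute]/[conc]) = −(0.0592/3)·log(0.0043/0.07) = +0.024 V.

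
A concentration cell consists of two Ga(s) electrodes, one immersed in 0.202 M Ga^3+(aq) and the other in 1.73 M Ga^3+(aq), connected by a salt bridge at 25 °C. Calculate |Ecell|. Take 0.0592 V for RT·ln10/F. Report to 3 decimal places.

0.018 V

For a concentration cell E°cell = 0, since both electrodes use the same couple.
The compartment with the higher Ga^3+(aq) concentration (1.73 M) acts as the cathode; ions are reduced there and produced at the dilute (0.202 M) anode.
With n = 3, Ecell = −(0.0592/3)·log([dilute]/[conc]) = −(0.0592/3)·log(0.202/1.73) = +0.018 V.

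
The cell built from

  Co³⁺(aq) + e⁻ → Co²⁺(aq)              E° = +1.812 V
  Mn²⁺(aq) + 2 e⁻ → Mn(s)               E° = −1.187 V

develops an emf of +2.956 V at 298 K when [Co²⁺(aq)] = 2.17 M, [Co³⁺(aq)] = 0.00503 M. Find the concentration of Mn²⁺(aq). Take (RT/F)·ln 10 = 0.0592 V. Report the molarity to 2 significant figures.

0.00015 M

With Co³⁺/Co²⁺ at the cathode and Mn²⁺/Mn at the anode, E°cell = +1.812 − (−1.187) = +2.999 V (n = 2).
From the Nernst equation, log Q = n(E° − E)/0.0592 = 2·(+2.999 − (+2.956))/0.0592 = 1.453.
For 2 Co³⁺(aq) + Mn(s) → 2 Co²⁺(aq) + Mn²⁺(aq), the reaction quotient is Q = ([Co²⁺(aq)]^2·[Mn²⁺(aq)]) / [Co³⁺(aq)]^2.
Isolating [Mn²⁺(aq)] in Q = 10^{1.453} yields log [Mn²⁺(aq)] = −3.817, i.e. 0.00015 M.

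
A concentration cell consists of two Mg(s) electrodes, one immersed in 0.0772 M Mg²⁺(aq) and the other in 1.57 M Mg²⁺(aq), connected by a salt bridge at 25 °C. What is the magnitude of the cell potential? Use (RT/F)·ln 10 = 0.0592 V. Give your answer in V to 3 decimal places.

0.039 V

For a concentration cell E°cell = 0, since both electrodes use the same couple.
The compartment with the higher Mg²⁺(aq) concentration (1.57 M) acts as the cathode; ions are reduced there and produced at the dilute (0.0772 M) anode.
With n = 2, Ecell = −(0.0592/2)·log([dilute]/[conc]) = −(0.0592/2)·log(0.0772/1.57) = +0.039 V.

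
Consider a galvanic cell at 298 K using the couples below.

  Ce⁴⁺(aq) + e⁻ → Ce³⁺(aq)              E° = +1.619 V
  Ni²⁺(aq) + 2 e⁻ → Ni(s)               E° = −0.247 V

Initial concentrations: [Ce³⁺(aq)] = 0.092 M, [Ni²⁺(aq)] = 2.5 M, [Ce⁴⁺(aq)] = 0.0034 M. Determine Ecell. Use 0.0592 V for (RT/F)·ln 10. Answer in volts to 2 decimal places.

The Ce⁴⁺/Ce³⁺ couple has the more positive E°, so it is the cathode; Ni²⁺/Ni is the anode.
E°cell = +1.619 − (−0.247) = +1.866 V, with n = 2 electrons transferred.
Balancing gives 2 Ce⁴⁺(aq) + Ni(s) → 2 Ce³⁺(aq) + Ni²⁺(aq); hence Q = ([Ce³⁺(aq)]^2·[Ni²⁺(aq)]) / [Ce⁴⁺(aq)]^2 = 1.83×10^3 (log Q = 3.263).
By the Nernst equation, E = +1.866 − (0.0592/2)·(3.263) = +1.77 V.

+1.77 V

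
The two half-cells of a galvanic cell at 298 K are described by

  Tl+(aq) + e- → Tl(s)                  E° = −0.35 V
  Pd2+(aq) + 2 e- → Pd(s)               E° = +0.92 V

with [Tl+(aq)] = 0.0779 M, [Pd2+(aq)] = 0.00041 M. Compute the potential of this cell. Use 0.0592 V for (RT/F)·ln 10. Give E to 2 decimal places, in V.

+1.24 V

Pd²⁺/Pd is reduced (cathode, E° = +0.92 V) and Tl⁺/Tl is oxidized (anode).
E°cell = E°cat − E°an = +0.92 − (−0.35) = +1.27 V; n = 2.
Balancing gives Pd2+(aq) + 2 Tl(s) → Pd(s) + 2 Tl+(aq); hence Q = [Tl+(aq)]^2 / [Pd2+(aq)] = 14.8 (log Q = 1.170).
E = E° − (0.0592/n)·log Q = +1.27 − (0.0592/2)(1.170) = +1.24 V.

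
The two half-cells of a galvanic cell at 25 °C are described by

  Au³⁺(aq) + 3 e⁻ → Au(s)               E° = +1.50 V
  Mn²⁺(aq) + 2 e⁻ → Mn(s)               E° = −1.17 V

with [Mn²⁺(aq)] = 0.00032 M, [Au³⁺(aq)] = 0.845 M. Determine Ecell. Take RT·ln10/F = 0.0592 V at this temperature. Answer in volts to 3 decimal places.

Au³⁺/Au is reduced (cathode, E° = +1.50 V) and Mn²⁺/Mn is oxidized (anode).
The standard potential is +1.50 − (−1.17) = +2.67 V and the balanced reaction transfers n = 6 electrons.
For the overall reaction 2 Au³⁺(aq) + 3 Mn(s) → 2 Au(s) + 3 Mn²⁺(aq), Q = [Mn²⁺(aq)]^3 / [Au³⁺(aq)]^2 = 4.59×10^−11, giving log Q = −10.338.
Applying E = E° − (RT ln10/nF)·log Q gives +2.67 − (0.0592/6)(−10.338) = +2.772 V.

+2.772 V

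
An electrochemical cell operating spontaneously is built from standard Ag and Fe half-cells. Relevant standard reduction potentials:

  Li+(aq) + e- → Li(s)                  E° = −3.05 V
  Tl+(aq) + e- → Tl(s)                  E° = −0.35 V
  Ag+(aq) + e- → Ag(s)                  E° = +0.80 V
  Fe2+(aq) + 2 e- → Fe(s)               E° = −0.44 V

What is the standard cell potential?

The Ag⁺/Ag couple has the higher E°, so Ag ion is reduced (cathode) and Fe is oxidized (anode).
E°cell = E°(cathode) − E°(anode) = +0.80 − (−0.44) = +1.24 V.

+1.24 V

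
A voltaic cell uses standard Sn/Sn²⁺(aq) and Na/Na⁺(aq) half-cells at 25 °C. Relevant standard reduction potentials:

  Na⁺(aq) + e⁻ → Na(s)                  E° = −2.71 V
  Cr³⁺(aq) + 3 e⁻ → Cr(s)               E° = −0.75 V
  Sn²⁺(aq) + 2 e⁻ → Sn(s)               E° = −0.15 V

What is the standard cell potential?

The Sn²⁺/Sn couple has the higher E°, so Sn ion is reduced (cathode) and Na is oxidized (anode).
E°cell = E°(cathode) − E°(anode) = −0.15 − (−2.71) = +2.56 V.

+2.56 V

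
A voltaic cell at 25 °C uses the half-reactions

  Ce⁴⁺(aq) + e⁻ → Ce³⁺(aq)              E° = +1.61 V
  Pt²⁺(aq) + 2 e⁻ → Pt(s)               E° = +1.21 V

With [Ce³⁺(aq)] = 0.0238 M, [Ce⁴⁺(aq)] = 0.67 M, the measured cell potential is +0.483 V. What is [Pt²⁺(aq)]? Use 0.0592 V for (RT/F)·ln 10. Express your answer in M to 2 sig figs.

With Ce⁴⁺/Ce³⁺ at the cathode and Pt²⁺/Pt at the anode, E°cell = +1.61 − (+1.21) = +0.40 V (n = 2).
Rearranging E = E° − (0.0592/n)·log Q gives log Q = 2(+0.40 − (+0.483))/0.0592 = −2.804.
Balancing electrons gives 2 Ce⁴⁺(aq) + Pt(s) → 2 Ce³⁺(aq) + Pt²⁺(aq); thus Q = ([Ce³⁺(aq)]^2·[Pt²⁺(aq)]) / [Ce⁴⁺(aq)]^2.
Solving for the unknown gives log [Pt²⁺(aq)] = 0.095, so [Pt²⁺(aq)] ≈ 1.2 M.

1.2 M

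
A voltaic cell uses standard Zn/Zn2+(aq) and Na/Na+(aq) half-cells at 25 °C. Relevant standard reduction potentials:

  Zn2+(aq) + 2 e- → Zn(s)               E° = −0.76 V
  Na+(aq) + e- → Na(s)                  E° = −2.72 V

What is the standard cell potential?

Of the two couples in this cell, the one with the more positive reduction potential is reduced at the cathode: here that is Zn²⁺/Zn (−0.76 V); Na⁺/Na (−2.72 V) is the anode.
E°cell = E°(cathode) − E°(anode) = −0.76 − (−2.72) = +1.96 V.

+1.96 V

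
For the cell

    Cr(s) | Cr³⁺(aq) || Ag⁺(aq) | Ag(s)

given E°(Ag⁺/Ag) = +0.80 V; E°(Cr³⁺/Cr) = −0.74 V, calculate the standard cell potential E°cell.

+1.54 V

By convention the left-hand electrode in cell notation is the anode (oxidation) and the right-hand electrode is the cathode (reduction).
E°cell = E°(right) − E°(left) = +0.80 − (−0.74) = +1.54 V.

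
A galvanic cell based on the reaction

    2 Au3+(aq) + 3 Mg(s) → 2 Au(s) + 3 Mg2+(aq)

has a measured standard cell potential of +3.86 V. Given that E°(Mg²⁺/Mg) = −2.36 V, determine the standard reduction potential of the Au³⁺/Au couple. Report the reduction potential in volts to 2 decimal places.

In the reaction as written the Au³⁺/Au couple is reduced (cathode) and Mg²⁺/Mg is oxidized (anode), so E°cell = E°(Au³⁺/Au) − E°(Mg²⁺/Mg).
E°(Au³⁺/Au) = E°cell + E°(anode) = +3.86 + (−2.36) = +1.50 V.

+1.50 V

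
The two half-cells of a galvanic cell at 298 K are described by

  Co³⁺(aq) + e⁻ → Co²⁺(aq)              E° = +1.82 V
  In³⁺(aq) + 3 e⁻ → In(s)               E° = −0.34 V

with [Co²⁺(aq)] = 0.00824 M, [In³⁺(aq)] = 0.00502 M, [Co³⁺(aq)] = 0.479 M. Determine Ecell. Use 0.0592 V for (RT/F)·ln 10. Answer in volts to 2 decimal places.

+2.31 V

Co³⁺/Co²⁺ is reduced (cathode, E° = +1.82 V) and In³⁺/In is oxidized (anode).
E°cell = +1.82 − (−0.34) = +2.16 V, with n = 3 electrons transferred.
The balanced reaction is 3 Co³⁺(aq) + In(s) → 3 Co²⁺(aq) + In³⁺(aq), so Q = ([Co²⁺(aq)]^3·[In³⁺(aq)]) / [Co³⁺(aq)]^3 = 2.56×10^−8 and log Q = −7.593.
E = E° − (0.0592/n)·log Q = +2.16 − (0.0592/3)(−7.593) = +2.31 V.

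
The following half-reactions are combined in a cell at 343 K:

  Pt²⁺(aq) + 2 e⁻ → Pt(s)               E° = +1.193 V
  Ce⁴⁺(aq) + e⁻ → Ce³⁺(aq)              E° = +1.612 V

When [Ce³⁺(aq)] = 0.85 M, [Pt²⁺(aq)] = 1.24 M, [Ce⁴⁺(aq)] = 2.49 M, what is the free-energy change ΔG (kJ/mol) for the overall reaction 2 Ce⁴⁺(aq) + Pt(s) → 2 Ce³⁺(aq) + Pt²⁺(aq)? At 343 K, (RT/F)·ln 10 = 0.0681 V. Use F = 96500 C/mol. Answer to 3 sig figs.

−86.4 kJ/mol

With Ce⁴⁺/Ce³⁺ reduced at the cathode, E°cell = +1.612 − (+1.193) = +0.419 V and n = 2.
The reaction quotient is ([Ce³⁺(aq)]^2·[Pt²⁺(aq)]) / [Ce⁴⁺(aq)]^2 = 0.144; by Nernst, E = +0.419 − (0.0681/2)(−0.840) = +0.4476 V.
ΔG = −nFE = −(2)(96500)(+0.4476) J/mol = −86.4 kJ/mol.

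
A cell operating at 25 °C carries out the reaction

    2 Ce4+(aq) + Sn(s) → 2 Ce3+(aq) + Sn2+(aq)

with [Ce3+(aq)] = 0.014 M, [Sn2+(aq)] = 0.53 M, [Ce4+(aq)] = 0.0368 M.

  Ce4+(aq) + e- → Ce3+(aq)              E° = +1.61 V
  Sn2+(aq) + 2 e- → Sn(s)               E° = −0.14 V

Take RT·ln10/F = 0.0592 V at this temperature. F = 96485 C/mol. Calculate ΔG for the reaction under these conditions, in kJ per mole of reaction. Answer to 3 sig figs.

The standard cell potential is +1.61 − (−0.14) = +1.75 V, with n = 2 electrons in the balanced equation.
The reaction quotient is ([Ce3+(aq)]^2·[Sn2+(aq)]) / [Ce4+(aq)]^2 = 0.0767; by Nernst, E = +1.75 − (0.0592/2)(−1.115) = +1.7830 V.
Then ΔG = −nFE = −2 × 96485 × +1.7830 J/mol = −344 kJ/mol.

−344 kJ/mol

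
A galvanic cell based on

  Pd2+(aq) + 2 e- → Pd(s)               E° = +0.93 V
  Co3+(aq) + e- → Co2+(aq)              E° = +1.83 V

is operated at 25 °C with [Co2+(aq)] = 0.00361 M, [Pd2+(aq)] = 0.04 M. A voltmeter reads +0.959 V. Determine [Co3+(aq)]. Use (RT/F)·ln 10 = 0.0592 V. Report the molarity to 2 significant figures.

With Co³⁺/Co²⁺ at the cathode and Pd²⁺/Pd at the anode, E°cell = +1.83 − (+0.93) = +0.90 V (n = 2).
From the Nernst equation, log Q = n(E° − E)/0.0592 = 2·(+0.90 − (+0.959))/0.0592 = −1.993.
The balanced reaction is 2 Co3+(aq) + Pd(s) → 2 Co2+(aq) + Pd2+(aq), so Q = ([Co2+(aq)]^2·[Pd2+(aq)]) / [Co3+(aq)]^2.
Solving for the unknown gives log [Co3+(aq)] = −2.145, so [Co3+(aq)] ≈ 0.0072 M.

0.0072 M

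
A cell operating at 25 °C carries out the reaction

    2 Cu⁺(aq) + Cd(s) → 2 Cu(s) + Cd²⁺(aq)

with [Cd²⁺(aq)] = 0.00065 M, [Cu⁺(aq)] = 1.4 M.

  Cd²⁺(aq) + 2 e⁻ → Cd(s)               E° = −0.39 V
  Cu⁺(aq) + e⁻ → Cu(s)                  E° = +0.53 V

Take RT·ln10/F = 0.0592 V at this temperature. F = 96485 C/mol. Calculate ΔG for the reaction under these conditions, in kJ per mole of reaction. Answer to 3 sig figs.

−197 kJ/mol

E°cell = +0.53 − (−0.39) = +0.92 V; the balanced reaction transfers n = 2 electrons.
Here Q = [Cd²⁺(aq)] / [Cu⁺(aq)]^2 = 0.000332 (log Q = −3.479), giving E = +0.92 − (0.0592/2)·(−3.479) = +1.0230 V.
Finally ΔG = −nFE = −(2)(96485 C/mol)(+1.0230 V) = −197 kJ/mol.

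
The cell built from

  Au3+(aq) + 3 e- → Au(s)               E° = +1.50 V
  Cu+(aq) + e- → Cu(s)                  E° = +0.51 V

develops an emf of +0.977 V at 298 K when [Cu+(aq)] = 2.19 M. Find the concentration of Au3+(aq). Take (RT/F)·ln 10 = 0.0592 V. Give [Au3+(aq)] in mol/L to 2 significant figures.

2.3 M

Au³⁺/Au is the cathode (higher E°); E°cell = +1.50 − (+0.51) = +0.99 V with n = 3.
From the Nernst equation, log Q = n(E° − E)/0.0592 = 3·(+0.99 − (+0.977))/0.0592 = 0.659.
For Au3+(aq) + 3 Cu(s) → Au(s) + 3 Cu+(aq), the reaction quotient is Q = [Cu+(aq)]^3 / [Au3+(aq)].
Isolating [Au3+(aq)] in Q = 10^{0.659} yields log [Au3+(aq)] = 0.362, i.e. 2.3 M.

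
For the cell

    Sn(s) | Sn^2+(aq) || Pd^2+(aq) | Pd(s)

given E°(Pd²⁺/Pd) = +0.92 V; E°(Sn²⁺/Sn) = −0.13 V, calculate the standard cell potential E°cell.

By convention the left-hand electrode in cell notation is the anode (oxidation) and the right-hand electrode is the cathode (reduction).
E°cell = E°(right) − E°(left) = +0.92 − (−0.13) = +1.05 V.

+1.05 V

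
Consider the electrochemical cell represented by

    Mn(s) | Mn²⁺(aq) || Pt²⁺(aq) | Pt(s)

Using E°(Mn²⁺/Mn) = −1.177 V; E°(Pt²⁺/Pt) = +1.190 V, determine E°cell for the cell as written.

+2.367 V

By convention the left-hand electrode in cell notation is the anode (oxidation) and the right-hand electrode is the cathode (reduction).
E°cell = E°(right) − E°(left) = +1.190 − (−1.177) = +2.367 V.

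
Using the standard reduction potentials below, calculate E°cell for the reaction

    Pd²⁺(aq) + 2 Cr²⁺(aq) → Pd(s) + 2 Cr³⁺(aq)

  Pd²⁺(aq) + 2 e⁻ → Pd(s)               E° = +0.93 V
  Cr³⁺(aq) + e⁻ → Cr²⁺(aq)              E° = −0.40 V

+1.33 V

In the reaction as written, Pd²⁺(aq) is reduced (cathode) and Cr³⁺(aq) is produced by oxidation at the anode.
E°cell = E°(cathode) − E°(anode) = +0.93 − (−0.40) = +1.33 V.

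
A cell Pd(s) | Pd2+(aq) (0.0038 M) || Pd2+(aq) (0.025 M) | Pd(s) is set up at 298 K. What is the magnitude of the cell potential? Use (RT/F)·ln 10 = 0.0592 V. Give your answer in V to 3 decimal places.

For a concentration cell E°cell = 0, since both electrodes use the same couple.
The compartment with the higher Pd2+(aq) concentration (0.025 M) acts as the cathode; ions are reduced there and produced at the dilute (0.0038 M) anode.
With n = 2, Ecell = −(0.0592/2)·log([dilute]/[conc]) = −(0.0592/2)·log(0.0038/0.025) = +0.024 V.

0.024 V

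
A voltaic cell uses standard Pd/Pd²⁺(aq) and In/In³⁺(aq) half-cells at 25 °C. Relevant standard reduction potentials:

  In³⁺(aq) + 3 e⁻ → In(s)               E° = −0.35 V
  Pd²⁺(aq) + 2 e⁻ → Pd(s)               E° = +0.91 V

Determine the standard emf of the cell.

Of the two couples in this cell, the one with the more positive reduction potential is reduced at the cathode: here that is Pd²⁺/Pd (+0.91 V); In³⁺/In (−0.35 V) is the anode.
E°cell = E°(cathode) − E°(anode) = +0.91 − (−0.35) = +1.26 V.

+1.26 V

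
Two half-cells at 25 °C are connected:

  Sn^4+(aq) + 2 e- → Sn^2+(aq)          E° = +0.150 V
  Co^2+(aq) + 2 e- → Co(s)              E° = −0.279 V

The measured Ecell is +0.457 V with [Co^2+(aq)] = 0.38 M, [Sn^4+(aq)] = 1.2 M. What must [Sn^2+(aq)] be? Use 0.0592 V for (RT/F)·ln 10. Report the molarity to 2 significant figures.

0.36 M

Sn⁴⁺/Sn²⁺ is the cathode (higher E°); E°cell = +0.150 − (−0.279) = +0.429 V with n = 2.
From the Nernst equation, log Q = n(E° − E)/0.0592 = 2·(+0.429 − (+0.457))/0.0592 = −0.946.
For Sn^4+(aq) + Co(s) → Sn^2+(aq) + Co^2+(aq), the reaction quotient is Q = ([Sn^2+(aq)]·[Co^2+(aq)]) / [Sn^4+(aq)].
Solving for the unknown gives log [Sn^2+(aq)] = −0.447, so [Sn^2+(aq)] ≈ 0.36 M.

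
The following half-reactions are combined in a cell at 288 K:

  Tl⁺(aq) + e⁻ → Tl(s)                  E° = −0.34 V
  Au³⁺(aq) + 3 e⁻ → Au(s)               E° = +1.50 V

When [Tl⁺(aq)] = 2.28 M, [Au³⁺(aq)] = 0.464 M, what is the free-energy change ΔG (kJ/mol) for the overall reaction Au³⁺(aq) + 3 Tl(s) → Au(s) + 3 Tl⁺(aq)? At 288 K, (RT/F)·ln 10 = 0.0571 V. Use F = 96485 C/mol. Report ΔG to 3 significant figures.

−525 kJ/mol

With Au³⁺/Au reduced at the cathode, E°cell = +1.50 − (−0.34) = +1.84 V and n = 3.
Here Q = [Tl⁺(aq)]^3 / [Au³⁺(aq)] = 25.5 (log Q = 1.407), giving E = +1.84 − (0.0571/3)·(1.407) = +1.8132 V.
Finally ΔG = −nFE = −(3)(96485 C/mol)(+1.8132 V) = −525 kJ/mol.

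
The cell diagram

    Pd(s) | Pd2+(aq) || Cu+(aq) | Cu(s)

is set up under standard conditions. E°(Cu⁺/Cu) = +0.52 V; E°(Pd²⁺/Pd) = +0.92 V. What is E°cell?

−0.40 V

By convention the left-hand electrode in cell notation is the anode (oxidation) and the right-hand electrode is the cathode (reduction).
E°cell = E°(right) − E°(left) = +0.52 − (+0.92) = −0.40 V.
The negative sign shows that, as written, the cell would require an external voltage to drive the reaction.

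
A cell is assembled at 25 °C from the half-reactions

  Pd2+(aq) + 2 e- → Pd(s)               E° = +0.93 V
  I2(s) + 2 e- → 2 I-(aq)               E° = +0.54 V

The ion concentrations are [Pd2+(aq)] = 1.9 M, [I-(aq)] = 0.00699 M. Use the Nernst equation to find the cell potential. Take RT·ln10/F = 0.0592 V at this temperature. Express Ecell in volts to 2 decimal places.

Since E°(Pd²⁺/Pd) > E°(I₂/I⁻), Pd²⁺/Pd serves as the cathode.
E°cell = E°cat − E°an = +0.93 − (+0.54) = +0.39 V; n = 2.
The balanced reaction is Pd2+(aq) + 2 I-(aq) → Pd(s) + I2(s), so Q = 1 / ([Pd2+(aq)]·[I-(aq)]^2) = 1.08×10^4 and log Q = 4.032.
Applying E = E° − (RT ln10/nF)·log Q gives +0.39 − (0.0592/2)(4.032) = +0.27 V.

+0.27 V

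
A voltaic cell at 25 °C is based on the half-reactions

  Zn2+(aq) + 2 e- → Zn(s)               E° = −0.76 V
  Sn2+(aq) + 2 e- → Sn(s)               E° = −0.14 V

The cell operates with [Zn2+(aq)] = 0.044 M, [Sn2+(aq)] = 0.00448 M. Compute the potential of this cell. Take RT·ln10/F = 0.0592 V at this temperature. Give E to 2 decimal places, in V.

The Sn²⁺/Sn couple has the more positive E°, so it is the cathode; Zn²⁺/Zn is the anode.
E°cell = E°cat − E°an = −0.14 − (−0.76) = +0.62 V; n = 2.
The balanced reaction is Sn2+(aq) + Zn(s) → Sn(s) + Zn2+(aq), so Q = [Zn2+(aq)] / [Sn2+(aq)] = 9.82 and log Q = 0.992.
Applying E = E° − (RT ln10/nF)·log Q gives +0.62 − (0.0592/2)(0.992) = +0.59 V.

+0.59 V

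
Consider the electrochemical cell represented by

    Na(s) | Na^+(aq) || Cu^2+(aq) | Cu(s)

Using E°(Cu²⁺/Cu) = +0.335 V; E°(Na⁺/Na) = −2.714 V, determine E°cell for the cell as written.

+3.049 V

By convention the left-hand electrode in cell notation is the anode (oxidation) and the right-hand electrode is the cathode (reduction).
E°cell = E°(right) − E°(left) = +0.335 − (−2.714) = +3.049 V.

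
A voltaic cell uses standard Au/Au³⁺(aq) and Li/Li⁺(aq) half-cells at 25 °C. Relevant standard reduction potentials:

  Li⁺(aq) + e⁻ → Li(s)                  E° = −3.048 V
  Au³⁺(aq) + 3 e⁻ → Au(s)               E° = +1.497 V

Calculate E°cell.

+4.545 V

Of the two couples in this cell, the one with the more positive reduction potential is reduced at the cathode: here that is Au³⁺/Au (+1.497 V); Li⁺/Li (−3.048 V) is the anode.
E°cell = E°(cathode) − E°(anode) = +1.497 − (−3.048) = +4.545 V.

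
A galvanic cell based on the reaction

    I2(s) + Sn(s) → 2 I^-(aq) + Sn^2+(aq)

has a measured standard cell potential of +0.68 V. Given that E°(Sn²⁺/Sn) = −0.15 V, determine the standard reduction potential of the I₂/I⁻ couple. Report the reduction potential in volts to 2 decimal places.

In the reaction as written the I₂/I⁻ couple is reduced (cathode) and Sn²⁺/Sn is oxidized (anode), so E°cell = E°(I₂/I⁻) − E°(Sn²⁺/Sn).
E°(I₂/I⁻) = E°cell + E°(anode) = +0.68 + (−0.15) = +0.53 V.

+0.53 V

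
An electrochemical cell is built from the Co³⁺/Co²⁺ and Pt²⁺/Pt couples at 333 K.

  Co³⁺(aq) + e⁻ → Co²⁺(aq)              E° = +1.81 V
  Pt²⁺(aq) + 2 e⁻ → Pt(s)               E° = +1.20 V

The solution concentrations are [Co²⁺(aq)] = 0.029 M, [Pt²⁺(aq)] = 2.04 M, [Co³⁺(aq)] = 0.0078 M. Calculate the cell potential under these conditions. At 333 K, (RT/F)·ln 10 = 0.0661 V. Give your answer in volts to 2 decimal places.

Since E°(Co³⁺/Co²⁺) > E°(Pt²⁺/Pt), Co³⁺/Co²⁺ serves as the cathode.
E°cell = +1.81 − (+1.20) = +0.61 V, with n = 2 electrons transferred.
The balanced reaction is 2 Co³⁺(aq) + Pt(s) → 2 Co²⁺(aq) + Pt²⁺(aq), so Q = ([Co²⁺(aq)]^2·[Pt²⁺(aq)]) / [Co³⁺(aq)]^2 = 28.2 and log Q = 1.450.
By the Nernst equation, E = +0.61 − (0.0661/2)·(1.450) = +0.56 V.

+0.56 V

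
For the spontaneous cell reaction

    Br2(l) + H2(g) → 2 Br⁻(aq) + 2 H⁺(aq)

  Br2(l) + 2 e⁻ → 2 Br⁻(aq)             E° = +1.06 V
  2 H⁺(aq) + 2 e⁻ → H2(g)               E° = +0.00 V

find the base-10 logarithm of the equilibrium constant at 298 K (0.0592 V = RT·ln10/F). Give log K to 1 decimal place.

The Br₂/Br⁻ couple is reduced (cathode); E°cell = +1.06 − (+0.00) = +1.06 V with n = 2.
At equilibrium E = 0, so log K = nE°cell / 0.0592 = (2)(+1.06) / 0.0592 = 35.8.

log K = 35.8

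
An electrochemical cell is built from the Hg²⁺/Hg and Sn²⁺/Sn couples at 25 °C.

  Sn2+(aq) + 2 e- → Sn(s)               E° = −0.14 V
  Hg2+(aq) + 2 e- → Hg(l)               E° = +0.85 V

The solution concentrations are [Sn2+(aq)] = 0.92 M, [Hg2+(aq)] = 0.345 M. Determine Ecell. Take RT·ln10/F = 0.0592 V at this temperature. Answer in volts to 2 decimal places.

Hg²⁺/Hg is reduced (cathode, E° = +0.85 V) and Sn²⁺/Sn is oxidized (anode).
E°cell = E°cat − E°an = +0.85 − (−0.14) = +0.99 V; n = 2.
Balancing gives Hg2+(aq) + Sn(s) → Hg(l) + Sn2+(aq); hence Q = [Sn2+(aq)] / [Hg2+(aq)] = 2.67 (log Q = 0.426).
E = E° − (0.0592/n)·log Q = +0.99 − (0.0592/2)(0.426) = +0.98 V.

+0.98 V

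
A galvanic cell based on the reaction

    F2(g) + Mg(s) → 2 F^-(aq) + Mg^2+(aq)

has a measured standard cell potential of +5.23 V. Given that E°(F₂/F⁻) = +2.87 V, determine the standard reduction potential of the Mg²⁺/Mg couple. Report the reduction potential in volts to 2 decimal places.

−2.36 V

In the reaction as written the F₂/F⁻ couple is reduced (cathode) and Mg²⁺/Mg is oxidized (anode), so E°cell = E°(F₂/F⁻) − E°(Mg²⁺/Mg).
E°(Mg²⁺/Mg) = E°(cathode) − E°cell = +2.87 − (+5.23) = −2.36 V.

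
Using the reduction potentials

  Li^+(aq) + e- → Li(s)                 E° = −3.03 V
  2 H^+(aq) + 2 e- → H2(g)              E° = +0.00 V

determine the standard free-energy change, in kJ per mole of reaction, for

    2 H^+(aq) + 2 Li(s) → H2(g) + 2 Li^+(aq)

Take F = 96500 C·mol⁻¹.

In the reaction as written H^+(aq) is reduced, so the 2H⁺/H₂ couple is the cathode and Li⁺/Li is the anode.
E°cell = +0.00 − (−3.03) = +3.03 V; balancing electrons gives n = 2.
ΔG° = −nFE°cell = −(2)(96500)(+3.03) J/mol = −585 kJ/mol.

−585 kJ/mol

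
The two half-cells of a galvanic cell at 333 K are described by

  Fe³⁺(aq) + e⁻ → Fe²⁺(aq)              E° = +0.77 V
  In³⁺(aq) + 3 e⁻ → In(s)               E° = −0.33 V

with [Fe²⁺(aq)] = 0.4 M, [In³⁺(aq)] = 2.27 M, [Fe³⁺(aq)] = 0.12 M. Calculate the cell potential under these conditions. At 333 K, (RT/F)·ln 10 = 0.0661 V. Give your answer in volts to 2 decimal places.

Fe³⁺/Fe²⁺ is reduced (cathode, E° = +0.77 V) and In³⁺/In is oxidized (anode).
E°cell = E°cat − E°an = +0.77 − (−0.33) = +1.10 V; n = 3.
Balancing gives 3 Fe³⁺(aq) + In(s) → 3 Fe²⁺(aq) + In³⁺(aq); hence Q = ([Fe²⁺(aq)]^3·[In³⁺(aq)]) / [Fe³⁺(aq)]^3 = 84.1 (log Q = 1.925).
E = E° − (0.0661/n)·log Q = +1.10 − (0.0661/3)(1.925) = +1.06 V.

+1.06 V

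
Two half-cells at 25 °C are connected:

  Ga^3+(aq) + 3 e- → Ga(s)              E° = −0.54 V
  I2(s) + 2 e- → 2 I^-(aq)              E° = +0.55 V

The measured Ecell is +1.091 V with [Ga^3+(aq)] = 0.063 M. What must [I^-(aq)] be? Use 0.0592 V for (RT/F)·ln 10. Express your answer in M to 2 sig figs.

The I₂/I⁻ couple has the larger reduction potential, so it is the cathode: E°cell = +0.55 − (−0.54) = +1.09 V and n = 6.
Since E = E° − (0.0592/n)·log Q, log Q = n(E° − E)/0.0592 = −0.101.
The balanced reaction is 3 I2(s) + 2 Ga(s) → 6 I^-(aq) + 2 Ga^3+(aq), so Q = [I^-(aq)]^6·[Ga^3+(aq)]^2.
Substituting the known concentrations and solving, log [I^-(aq)] = 0.383 and [I^-(aq)] = 2.4 M.

2.4 M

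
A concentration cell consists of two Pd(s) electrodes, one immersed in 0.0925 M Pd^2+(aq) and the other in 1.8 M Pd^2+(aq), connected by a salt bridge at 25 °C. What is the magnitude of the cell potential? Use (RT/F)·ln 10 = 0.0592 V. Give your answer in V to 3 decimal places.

0.038 V

For a concentration cell E°cell = 0, since both electrodes use the same couple.
The compartment with the higher Pd^2+(aq) concentration (1.8 M) acts as the cathode; ions are reduced there and produced at the dilute (0.0925 M) anode.
With n = 2, Ecell = −(0.0592/2)·log([dilute]/[conc]) = −(0.0592/2)·log(0.0925/1.8) = +0.038 V.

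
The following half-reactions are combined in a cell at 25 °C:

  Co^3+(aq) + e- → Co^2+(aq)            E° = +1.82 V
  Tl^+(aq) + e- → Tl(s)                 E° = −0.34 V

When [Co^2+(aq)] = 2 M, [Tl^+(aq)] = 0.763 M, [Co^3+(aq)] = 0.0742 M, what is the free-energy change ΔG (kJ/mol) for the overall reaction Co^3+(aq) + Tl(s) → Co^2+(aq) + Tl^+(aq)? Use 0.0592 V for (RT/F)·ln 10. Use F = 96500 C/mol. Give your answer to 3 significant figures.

The standard cell potential is +1.82 − (−0.34) = +2.16 V, with n = 1 electron in the balanced equation.
Here Q = ([Co^2+(aq)]·[Tl^+(aq)]) / [Co^3+(aq)] = 20.6 (log Q = 1.313), giving E = +2.16 − (0.0592/1)·(1.313) = +2.0823 V.
Finally ΔG = −nFE = −(1)(96500 C/mol)(+2.0823 V) = −201 kJ/mol.

−201 kJ/mol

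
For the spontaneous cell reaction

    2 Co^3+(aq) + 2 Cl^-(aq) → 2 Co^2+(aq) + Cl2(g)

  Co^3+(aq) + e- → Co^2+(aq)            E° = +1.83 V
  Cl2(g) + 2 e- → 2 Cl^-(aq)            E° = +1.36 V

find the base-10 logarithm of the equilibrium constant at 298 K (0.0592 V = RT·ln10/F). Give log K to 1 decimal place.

log K = 15.9

The Co³⁺/Co²⁺ couple is reduced (cathode); E°cell = +1.83 − (+1.36) = +0.47 V with n = 2.
At equilibrium E = 0, so log K = nE°cell / 0.0592 = (2)(+0.47) / 0.0592 = 15.9.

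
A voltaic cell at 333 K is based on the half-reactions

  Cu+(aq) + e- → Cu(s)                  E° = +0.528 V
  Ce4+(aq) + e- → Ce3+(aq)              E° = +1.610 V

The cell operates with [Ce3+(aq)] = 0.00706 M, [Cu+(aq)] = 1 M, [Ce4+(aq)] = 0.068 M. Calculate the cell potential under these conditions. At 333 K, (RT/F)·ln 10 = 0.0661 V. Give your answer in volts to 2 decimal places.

+1.15 V

Ce⁴⁺/Ce³⁺ is reduced (cathode, E° = +1.610 V) and Cu⁺/Cu is oxidized (anode).
E°cell = +1.610 − (+0.528) = +1.082 V, with n = 1 electron transferred.
For the overall reaction Ce4+(aq) + Cu(s) → Ce3+(aq) + Cu+(aq), Q = ([Ce3+(aq)]·[Cu+(aq)]) / [Ce4+(aq)] = 0.104, giving log Q = −0.984.
Applying E = E° − (RT ln10/nF)·log Q gives +1.082 − (0.0661/1)(−0.984) = +1.15 V.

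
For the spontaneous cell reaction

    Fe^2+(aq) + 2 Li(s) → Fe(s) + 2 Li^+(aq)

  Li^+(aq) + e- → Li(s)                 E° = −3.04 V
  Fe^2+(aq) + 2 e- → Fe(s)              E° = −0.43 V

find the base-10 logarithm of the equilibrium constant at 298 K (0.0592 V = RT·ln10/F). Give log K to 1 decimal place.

log K = 88.2

The Fe²⁺/Fe couple is reduced (cathode); E°cell = −0.43 − (−3.04) = +2.61 V with n = 2.
At equilibrium E = 0, so log K = nE°cell / 0.0592 = (2)(+2.61) / 0.0592 = 88.2.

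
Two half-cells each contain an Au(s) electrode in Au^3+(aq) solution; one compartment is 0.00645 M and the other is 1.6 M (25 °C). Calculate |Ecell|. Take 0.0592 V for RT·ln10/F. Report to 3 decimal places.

0.047 V

For a concentration cell E°cell = 0, since both electrodes use the same couple.
The compartment with the higher Au^3+(aq) concentration (1.6 M) acts as the cathode; ions are reduced there and produced at the dilute (0.00645 M) anode.
With n = 3, Ecell = −(0.0592/3)·log([dilute]/[conc]) = −(0.0592/3)·log(0.00645/1.6) = +0.047 V.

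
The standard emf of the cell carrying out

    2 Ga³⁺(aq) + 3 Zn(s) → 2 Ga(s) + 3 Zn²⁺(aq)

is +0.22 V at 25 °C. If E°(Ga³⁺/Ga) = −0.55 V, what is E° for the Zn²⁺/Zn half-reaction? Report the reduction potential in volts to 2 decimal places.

−0.77 V

In the reaction as written the Ga³⁺/Ga couple is reduced (cathode) and Zn²⁺/Zn is oxidized (anode), so E°cell = E°(Ga³⁺/Ga) − E°(Zn²⁺/Zn).
E°(Zn²⁺/Zn) = E°(cathode) − E°cell = −0.55 − (+0.22) = −0.77 V.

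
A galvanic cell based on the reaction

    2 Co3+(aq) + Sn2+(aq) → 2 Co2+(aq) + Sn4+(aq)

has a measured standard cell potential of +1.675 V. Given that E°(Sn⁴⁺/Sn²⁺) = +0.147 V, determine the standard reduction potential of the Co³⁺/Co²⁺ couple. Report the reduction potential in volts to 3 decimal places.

In the reaction as written the Co³⁺/Co²⁺ couple is reduced (cathode) and Sn⁴⁺/Sn²⁺ is oxidized (anode), so E°cell = E°(Co³⁺/Co²⁺) − E°(Sn⁴⁺/Sn²⁺).
E°(Co³⁺/Co²⁺) = E°cell + E°(anode) = +1.675 + (+0.147) = +1.822 V.

+1.822 V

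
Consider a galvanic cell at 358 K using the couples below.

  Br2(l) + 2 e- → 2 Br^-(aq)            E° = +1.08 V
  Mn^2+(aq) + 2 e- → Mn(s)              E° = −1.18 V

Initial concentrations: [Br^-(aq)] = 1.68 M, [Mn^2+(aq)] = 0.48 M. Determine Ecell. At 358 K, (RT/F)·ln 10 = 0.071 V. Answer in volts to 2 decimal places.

+2.26 V

The Br₂/Br⁻ couple has the more positive E°, so it is the cathode; Mn²⁺/Mn is the anode.
The standard potential is +1.08 − (−1.18) = +2.26 V and the balanced reaction transfers n = 2 electrons.
Balancing gives Br2(l) + Mn(s) → 2 Br^-(aq) + Mn^2+(aq); hence Q = [Br^-(aq)]^2·[Mn^2+(aq)] = 1.35 (log Q = 0.132).
By the Nernst equation, E = +2.26 − (0.071/2)·(0.132) = +2.26 V.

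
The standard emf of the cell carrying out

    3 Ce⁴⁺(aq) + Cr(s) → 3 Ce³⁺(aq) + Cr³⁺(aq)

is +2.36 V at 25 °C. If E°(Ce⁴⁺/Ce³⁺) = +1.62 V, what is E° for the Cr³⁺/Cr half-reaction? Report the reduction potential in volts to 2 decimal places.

In the reaction as written the Ce⁴⁺/Ce³⁺ couple is reduced (cathode) and Cr³⁺/Cr is oxidized (anode), so E°cell = E°(Ce⁴⁺/Ce³⁺) − E°(Cr³⁺/Cr).
E°(Cr³⁺/Cr) = E°(cathode) − E°cell = +1.62 − (+2.36) = −0.74 V.

−0.74 V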